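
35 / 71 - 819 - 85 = -64149/71 = -903.51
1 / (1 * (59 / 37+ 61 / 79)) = 2923/6918 = 0.42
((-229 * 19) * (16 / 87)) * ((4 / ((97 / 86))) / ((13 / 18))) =-3929.21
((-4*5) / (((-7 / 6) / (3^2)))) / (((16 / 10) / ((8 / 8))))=675/7 = 96.43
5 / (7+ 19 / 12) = 60/103 = 0.58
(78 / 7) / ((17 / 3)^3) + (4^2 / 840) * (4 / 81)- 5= -206327231/41785065 = -4.94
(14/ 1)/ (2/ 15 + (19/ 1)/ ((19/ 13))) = 210/197 = 1.07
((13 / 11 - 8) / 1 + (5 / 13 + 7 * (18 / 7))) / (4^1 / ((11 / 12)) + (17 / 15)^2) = 372150/181727 = 2.05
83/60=1.38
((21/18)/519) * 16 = 56/1557 = 0.04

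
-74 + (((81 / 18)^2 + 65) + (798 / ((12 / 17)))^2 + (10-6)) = 2556091/2 = 1278045.50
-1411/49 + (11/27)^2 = -1022690/35721 = -28.63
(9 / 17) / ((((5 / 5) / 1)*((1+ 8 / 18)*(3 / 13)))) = 27/17 = 1.59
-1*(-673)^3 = 304821217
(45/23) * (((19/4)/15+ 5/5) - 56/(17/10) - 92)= -378291/1564 = -241.87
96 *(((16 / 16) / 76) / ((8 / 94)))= 282/19 = 14.84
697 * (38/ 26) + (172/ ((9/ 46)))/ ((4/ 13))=453469/117 = 3875.80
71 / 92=0.77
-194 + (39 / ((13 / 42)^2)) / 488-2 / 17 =-5211309/26962 = -193.28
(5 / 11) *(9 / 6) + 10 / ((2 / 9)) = 1005/22 = 45.68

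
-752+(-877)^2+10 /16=6147021/8 = 768377.62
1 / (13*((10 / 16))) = 8/65 = 0.12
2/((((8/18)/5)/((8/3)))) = 60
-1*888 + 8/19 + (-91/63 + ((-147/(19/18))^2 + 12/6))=60129905/3249 = 18507.20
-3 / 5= -0.60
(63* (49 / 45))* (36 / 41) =12348/205 = 60.23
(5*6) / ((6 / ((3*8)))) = 120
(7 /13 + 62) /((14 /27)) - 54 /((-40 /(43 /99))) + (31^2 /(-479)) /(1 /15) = 873632871/9589580 = 91.10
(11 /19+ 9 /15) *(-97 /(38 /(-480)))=521472/361 = 1444.52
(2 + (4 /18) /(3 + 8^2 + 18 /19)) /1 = 23276/11619 = 2.00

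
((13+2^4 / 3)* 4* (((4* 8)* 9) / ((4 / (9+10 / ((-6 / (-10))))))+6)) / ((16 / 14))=118965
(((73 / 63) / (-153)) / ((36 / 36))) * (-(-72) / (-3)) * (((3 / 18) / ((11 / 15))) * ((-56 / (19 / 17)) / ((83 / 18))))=-23360/52041 = -0.45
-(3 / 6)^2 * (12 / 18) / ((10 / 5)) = -1/12 = -0.08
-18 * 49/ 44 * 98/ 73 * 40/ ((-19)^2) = -864360/289883 = -2.98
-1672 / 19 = -88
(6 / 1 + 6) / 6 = 2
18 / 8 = 9/4 = 2.25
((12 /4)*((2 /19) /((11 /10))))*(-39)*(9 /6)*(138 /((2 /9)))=-2179710/209 = -10429.23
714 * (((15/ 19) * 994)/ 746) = 5322870/7087 = 751.08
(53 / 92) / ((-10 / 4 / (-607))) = 32171/230 = 139.87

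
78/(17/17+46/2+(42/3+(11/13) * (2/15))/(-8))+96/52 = 150897/28184 = 5.35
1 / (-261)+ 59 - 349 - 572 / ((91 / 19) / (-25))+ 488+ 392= 6532823/1827 = 3575.71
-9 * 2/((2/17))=-153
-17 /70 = -0.24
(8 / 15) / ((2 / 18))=24/5 = 4.80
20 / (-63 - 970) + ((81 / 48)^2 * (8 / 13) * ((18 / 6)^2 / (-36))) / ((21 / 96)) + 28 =9767999/376012 = 25.98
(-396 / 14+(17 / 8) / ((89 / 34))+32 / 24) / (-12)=195427/89712 = 2.18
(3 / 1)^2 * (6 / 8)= 6.75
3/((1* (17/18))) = 54/17 = 3.18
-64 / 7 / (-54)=32/189 = 0.17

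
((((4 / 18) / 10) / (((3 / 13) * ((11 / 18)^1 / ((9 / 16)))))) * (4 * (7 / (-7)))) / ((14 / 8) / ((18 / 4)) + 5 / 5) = -351/1375 = -0.26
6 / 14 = 3/7 = 0.43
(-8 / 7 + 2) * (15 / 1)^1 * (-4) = -51.43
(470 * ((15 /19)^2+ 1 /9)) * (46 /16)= 6448165/6498 = 992.33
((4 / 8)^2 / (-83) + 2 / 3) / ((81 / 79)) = 52219/80676 = 0.65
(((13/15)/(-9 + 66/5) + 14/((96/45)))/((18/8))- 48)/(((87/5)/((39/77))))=-6632665/5064444 = -1.31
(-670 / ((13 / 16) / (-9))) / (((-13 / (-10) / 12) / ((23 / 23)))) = 11577600/169 = 68506.51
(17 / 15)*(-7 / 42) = -17/90 = -0.19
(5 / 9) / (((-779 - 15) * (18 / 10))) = -25/64314 = 0.00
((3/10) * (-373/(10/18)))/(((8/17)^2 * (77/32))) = -2910519/7700 = -377.99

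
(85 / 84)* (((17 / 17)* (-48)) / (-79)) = 340/553 = 0.61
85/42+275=11635/42 = 277.02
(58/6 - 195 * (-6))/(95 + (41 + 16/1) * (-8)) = -3539/1083 = -3.27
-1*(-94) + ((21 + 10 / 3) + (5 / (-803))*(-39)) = 285650/2409 = 118.58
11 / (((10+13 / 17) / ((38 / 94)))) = 3553/8601 = 0.41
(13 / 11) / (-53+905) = 13/9372 = 0.00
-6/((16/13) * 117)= -1/24 = -0.04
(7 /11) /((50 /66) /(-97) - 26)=-291/11893 = -0.02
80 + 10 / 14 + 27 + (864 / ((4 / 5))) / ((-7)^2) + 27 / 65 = 130.17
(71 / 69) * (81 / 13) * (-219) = -419823/299 = -1404.09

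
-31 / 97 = -0.32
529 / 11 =48.09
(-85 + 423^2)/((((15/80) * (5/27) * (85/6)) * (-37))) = -154521216/15725 = -9826.47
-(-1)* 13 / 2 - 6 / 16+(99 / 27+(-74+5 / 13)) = -19913/312 = -63.82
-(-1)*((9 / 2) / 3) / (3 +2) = 3/10 = 0.30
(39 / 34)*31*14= 8463/17 = 497.82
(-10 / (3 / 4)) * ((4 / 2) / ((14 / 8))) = -320/21 = -15.24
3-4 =-1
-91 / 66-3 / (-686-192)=-19925/14487 = -1.38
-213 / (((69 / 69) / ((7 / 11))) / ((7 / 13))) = -10437/143 = -72.99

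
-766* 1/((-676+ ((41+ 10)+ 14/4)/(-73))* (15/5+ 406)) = 111836/40411245 = 0.00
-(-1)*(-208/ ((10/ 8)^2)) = -3328/25 = -133.12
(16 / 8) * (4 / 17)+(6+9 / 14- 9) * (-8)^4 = -1148872/119 = -9654.39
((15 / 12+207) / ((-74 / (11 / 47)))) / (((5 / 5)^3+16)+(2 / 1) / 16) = -0.04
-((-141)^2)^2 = -395254161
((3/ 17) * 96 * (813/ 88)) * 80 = 2341440/187 = 12521.07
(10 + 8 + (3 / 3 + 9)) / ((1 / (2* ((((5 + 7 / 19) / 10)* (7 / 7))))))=2856/95 = 30.06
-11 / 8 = -1.38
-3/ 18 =-1/6 = -0.17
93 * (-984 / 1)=-91512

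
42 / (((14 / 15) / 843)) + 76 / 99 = 3755641/99 = 37935.77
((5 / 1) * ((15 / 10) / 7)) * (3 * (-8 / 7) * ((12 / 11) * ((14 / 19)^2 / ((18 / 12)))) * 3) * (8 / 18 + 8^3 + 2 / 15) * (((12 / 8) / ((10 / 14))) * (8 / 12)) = -3263232/1045 = -3122.71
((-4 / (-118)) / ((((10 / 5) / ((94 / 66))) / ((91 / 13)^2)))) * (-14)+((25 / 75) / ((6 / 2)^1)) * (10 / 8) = -383659/23364 = -16.42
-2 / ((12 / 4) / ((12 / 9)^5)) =-2048/729 = -2.81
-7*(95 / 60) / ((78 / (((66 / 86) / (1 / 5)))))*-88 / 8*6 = 80465/2236 = 35.99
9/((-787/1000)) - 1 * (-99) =68913/787 = 87.56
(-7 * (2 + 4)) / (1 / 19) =-798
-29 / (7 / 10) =-290/7 = -41.43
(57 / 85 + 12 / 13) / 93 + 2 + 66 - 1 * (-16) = 2878007/34255 = 84.02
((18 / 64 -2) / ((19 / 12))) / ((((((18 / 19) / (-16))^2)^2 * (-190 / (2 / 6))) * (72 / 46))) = 5845312/59049 = 98.99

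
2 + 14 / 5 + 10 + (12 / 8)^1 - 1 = 153/10 = 15.30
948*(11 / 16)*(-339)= -883773/4 = -220943.25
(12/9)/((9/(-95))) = -380/27 = -14.07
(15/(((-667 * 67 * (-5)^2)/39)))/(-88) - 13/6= -127810189/58989480 = -2.17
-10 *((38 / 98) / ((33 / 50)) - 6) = 54.12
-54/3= -18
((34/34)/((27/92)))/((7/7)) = 92/27 = 3.41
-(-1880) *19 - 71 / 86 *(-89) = 3078239/86 = 35793.48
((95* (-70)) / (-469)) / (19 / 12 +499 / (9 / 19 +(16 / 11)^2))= 3571800/48943567 = 0.07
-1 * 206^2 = -42436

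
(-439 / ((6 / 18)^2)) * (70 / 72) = -15365/4 = -3841.25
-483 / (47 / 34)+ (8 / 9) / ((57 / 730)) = -338.02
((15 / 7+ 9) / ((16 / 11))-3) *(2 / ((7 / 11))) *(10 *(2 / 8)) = 14355/392 = 36.62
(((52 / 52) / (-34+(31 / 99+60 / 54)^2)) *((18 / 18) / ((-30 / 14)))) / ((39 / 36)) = 30492/2263105 = 0.01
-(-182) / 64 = 91/32 = 2.84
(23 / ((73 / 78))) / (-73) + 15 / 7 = 67377/37303 = 1.81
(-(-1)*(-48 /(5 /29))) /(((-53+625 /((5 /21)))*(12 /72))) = -0.65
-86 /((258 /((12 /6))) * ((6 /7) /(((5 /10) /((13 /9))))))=-7/26 = -0.27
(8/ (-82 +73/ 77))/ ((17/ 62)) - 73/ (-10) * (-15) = -23311627/212194 = -109.86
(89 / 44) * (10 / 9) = 445/198 = 2.25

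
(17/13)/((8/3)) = 51/104 = 0.49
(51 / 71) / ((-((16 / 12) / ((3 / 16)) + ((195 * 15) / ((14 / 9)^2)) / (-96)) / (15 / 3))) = 14394240/21965057 = 0.66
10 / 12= 5/6 = 0.83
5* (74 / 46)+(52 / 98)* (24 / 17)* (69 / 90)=825541/95795 = 8.62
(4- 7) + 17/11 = -16/11 = -1.45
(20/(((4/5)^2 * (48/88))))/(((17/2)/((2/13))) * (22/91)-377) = -9625/61092 = -0.16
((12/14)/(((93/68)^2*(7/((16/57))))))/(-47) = -147968/378454293 = 0.00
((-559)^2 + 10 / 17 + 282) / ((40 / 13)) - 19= 69107833/680 = 101629.17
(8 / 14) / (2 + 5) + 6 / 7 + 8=438/49 = 8.94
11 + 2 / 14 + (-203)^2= 288541/7 = 41220.14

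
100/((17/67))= 6700/17 = 394.12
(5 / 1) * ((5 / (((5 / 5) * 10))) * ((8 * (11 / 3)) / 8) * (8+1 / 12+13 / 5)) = 7051/72 = 97.93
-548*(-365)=200020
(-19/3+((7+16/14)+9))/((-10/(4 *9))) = -38.91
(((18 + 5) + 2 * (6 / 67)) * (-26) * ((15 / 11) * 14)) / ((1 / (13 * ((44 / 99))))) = -66474.86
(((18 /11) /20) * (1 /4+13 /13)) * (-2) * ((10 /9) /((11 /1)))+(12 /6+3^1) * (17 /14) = 5125/847 = 6.05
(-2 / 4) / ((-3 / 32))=16/3 = 5.33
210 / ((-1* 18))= -35/3 = -11.67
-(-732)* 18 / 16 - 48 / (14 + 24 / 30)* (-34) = 69099/74 = 933.77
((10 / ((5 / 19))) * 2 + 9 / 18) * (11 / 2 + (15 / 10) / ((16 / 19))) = 35649/64 = 557.02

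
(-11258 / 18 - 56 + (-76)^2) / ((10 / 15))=45851/6 = 7641.83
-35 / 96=-0.36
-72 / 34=-36/17 = -2.12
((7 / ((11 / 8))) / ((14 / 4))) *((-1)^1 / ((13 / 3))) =-48/143 = -0.34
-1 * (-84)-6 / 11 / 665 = 614454/7315 = 84.00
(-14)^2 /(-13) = -15.08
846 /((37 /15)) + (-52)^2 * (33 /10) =1714242/185 = 9266.17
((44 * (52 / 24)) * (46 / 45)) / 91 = 1012/945 = 1.07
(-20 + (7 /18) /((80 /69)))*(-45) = 28317/32 = 884.91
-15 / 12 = -5/4 = -1.25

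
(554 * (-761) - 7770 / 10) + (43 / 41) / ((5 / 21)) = -86585152/205 = -422366.60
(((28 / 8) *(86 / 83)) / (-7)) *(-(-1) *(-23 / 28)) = 989/2324 = 0.43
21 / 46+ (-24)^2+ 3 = 26655/46 = 579.46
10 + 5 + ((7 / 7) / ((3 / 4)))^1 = 49/3 = 16.33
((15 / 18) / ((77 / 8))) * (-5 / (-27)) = 100/6237 = 0.02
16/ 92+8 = 188/23 = 8.17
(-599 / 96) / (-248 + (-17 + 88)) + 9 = 153527/16992 = 9.04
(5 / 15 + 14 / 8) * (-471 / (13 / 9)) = -35325/52 = -679.33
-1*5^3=-125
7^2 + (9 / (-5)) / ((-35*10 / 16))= 42947/875 = 49.08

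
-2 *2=-4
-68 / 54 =-34/27 = -1.26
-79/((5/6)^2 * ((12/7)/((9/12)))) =-4977/100 = -49.77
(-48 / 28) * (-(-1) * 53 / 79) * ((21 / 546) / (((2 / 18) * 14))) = -1431/50323 = -0.03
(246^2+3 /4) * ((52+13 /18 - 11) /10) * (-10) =-60597439/24 = -2524893.29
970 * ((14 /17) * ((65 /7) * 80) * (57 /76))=445058.82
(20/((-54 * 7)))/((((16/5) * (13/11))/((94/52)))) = -12925/511056 = -0.03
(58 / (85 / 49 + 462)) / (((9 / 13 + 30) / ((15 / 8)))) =13195/1726948 = 0.01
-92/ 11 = -8.36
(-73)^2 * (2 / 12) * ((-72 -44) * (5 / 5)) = -309082/3 = -103027.33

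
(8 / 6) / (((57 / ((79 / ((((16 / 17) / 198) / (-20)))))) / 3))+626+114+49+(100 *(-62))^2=729931801/19 = 38417463.21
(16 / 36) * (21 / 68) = 7/51 = 0.14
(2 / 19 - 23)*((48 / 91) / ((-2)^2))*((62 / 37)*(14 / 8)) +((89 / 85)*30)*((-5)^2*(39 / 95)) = 313.53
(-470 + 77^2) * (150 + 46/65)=53476364/65 = 822713.29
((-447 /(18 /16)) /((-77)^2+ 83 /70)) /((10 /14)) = -116816/1245339 = -0.09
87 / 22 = 3.95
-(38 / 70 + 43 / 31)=-2094/1085 = -1.93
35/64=0.55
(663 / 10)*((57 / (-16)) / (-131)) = 37791/20960 = 1.80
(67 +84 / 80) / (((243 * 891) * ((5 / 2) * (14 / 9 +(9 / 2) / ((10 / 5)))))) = 2722/82395225 = 0.00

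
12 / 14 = 6/7 = 0.86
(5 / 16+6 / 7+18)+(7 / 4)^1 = 2343/112 = 20.92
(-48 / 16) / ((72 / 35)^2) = -1225/1728 = -0.71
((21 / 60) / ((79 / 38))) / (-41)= -133/32390 = 0.00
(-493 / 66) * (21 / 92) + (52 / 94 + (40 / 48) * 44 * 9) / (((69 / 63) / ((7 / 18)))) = 1435175/12408 = 115.67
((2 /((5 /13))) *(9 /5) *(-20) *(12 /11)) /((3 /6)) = -22464/55 = -408.44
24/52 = 6/13 = 0.46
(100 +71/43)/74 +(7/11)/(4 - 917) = 43875679/31956826 = 1.37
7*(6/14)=3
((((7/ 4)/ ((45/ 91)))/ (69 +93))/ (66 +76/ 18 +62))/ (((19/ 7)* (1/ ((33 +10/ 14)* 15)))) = 5369/174420 = 0.03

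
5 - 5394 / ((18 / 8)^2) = -1060.48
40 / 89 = 0.45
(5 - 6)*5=-5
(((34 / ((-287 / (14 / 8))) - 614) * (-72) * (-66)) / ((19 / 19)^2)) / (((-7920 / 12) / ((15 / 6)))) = 453285/41 = 11055.73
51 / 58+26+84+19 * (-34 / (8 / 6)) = -373.62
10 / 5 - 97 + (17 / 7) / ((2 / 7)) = -173/2 = -86.50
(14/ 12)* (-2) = -2.33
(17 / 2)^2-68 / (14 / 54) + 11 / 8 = -10565/56 = -188.66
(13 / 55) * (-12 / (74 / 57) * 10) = -8892/407 = -21.85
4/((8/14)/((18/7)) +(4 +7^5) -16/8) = 36/151283 = 0.00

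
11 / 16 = 0.69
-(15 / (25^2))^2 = -9/15625 = 0.00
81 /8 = 10.12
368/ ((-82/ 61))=-11224/41 = -273.76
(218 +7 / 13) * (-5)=-14205/13 = -1092.69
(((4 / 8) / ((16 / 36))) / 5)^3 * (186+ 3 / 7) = 2.12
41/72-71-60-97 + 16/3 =-15991/72 = -222.10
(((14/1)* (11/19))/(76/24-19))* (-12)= 11088/1805 = 6.14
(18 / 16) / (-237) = -3/632 = 0.00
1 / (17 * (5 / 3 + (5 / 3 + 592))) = 3/30362 = 0.00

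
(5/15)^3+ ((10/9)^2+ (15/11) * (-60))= -71767/891 = -80.55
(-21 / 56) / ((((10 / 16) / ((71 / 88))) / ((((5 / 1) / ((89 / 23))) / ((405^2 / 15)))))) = -1633/28547640 = 0.00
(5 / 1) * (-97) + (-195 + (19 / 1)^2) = -319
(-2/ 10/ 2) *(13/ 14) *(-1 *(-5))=-13/28 = -0.46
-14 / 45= -0.31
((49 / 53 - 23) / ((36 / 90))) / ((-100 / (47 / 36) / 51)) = 31161/848 = 36.75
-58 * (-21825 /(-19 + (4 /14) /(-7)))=-20675550/311 = -66480.87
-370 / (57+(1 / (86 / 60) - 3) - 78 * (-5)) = -7955/9561 = -0.83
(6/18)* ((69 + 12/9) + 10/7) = 1507/63 = 23.92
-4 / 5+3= 11/5 = 2.20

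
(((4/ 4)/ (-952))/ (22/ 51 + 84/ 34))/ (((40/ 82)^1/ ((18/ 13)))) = -1107/1077440 = 0.00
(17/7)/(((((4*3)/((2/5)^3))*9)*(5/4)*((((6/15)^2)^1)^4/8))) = 10625/756 = 14.05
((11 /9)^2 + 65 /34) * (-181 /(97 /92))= -78089554/133569 = -584.64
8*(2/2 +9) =80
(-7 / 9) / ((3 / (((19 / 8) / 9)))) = -133/1944 = -0.07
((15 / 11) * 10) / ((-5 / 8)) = -240/11 = -21.82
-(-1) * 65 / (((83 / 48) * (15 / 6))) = 1248/83 = 15.04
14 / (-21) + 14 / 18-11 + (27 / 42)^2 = -18479/1764 = -10.48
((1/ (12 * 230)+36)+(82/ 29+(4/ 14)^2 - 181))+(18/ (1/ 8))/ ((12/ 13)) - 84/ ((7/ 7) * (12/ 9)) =-192530659/3921960 = -49.09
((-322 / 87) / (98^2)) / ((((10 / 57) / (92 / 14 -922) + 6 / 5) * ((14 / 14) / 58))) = -7000740/375788399 = -0.02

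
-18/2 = -9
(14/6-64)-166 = -683/3 = -227.67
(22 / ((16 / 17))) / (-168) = -187/1344 = -0.14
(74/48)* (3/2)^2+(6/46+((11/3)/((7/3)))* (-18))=-127185/5152 = -24.69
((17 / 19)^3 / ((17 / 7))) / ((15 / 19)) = 2023/5415 = 0.37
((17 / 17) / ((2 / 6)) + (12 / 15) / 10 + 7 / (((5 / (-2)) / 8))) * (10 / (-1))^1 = 966/5 = 193.20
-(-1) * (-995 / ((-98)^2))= -995/9604 = -0.10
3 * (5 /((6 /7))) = 35/2 = 17.50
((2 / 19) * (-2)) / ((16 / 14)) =-7/38 = -0.18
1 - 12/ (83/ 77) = -841/83 = -10.13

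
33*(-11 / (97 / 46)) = -16698/97 = -172.14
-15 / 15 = -1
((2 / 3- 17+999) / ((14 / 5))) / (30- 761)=-7370/15351 = -0.48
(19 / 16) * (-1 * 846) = -8037/8 = -1004.62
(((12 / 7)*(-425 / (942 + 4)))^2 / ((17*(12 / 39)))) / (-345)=-82875/252142583 = 0.00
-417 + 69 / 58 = -24117/58 = -415.81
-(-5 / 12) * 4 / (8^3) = 5/1536 = 0.00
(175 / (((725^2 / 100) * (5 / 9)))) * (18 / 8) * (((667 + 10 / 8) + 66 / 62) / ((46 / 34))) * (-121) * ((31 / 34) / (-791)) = 162686799/17486072 = 9.30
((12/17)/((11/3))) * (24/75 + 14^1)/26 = 6444/60775 = 0.11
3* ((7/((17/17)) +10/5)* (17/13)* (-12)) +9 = -5391/13 = -414.69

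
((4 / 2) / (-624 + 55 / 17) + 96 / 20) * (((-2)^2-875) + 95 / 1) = -196407152/52765 = -3722.30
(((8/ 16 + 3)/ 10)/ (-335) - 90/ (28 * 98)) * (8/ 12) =-38888/1723575 = -0.02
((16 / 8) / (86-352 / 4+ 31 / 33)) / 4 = -33/70 = -0.47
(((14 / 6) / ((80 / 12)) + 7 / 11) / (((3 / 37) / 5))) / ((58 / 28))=56203/1914 = 29.36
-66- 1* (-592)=526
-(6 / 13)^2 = -36/169 = -0.21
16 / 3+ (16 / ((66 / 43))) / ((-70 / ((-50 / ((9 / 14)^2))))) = 62416/2673 = 23.35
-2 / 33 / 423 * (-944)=1888/13959 = 0.14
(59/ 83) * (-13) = -767/83 = -9.24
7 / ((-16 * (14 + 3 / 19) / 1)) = -133/4304 = -0.03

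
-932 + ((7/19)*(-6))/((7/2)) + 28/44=-194787/209 = -932.00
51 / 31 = 1.65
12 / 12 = 1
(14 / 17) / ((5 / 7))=98/85 = 1.15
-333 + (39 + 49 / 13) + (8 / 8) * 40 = -3253/13 = -250.23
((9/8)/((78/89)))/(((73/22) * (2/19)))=55803/15184 = 3.68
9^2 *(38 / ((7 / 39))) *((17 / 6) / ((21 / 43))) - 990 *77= 23260.59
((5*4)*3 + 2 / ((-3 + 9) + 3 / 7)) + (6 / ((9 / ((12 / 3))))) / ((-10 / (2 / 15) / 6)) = 13522/225 = 60.10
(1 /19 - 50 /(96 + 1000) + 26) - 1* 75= -510115/10412 = -48.99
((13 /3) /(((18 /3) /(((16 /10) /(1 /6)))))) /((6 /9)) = 52/5 = 10.40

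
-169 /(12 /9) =-507/4 = -126.75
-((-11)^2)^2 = -14641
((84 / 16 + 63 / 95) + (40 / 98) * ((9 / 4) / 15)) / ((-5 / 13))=-1446159/93100 = -15.53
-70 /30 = -7/3 = -2.33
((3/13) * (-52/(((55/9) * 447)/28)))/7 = -144/8195 = -0.02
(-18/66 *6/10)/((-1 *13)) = 0.01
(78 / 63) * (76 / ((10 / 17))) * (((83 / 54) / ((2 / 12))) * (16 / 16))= 1394068/945 = 1475.20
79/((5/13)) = 1027/5 = 205.40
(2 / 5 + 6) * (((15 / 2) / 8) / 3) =2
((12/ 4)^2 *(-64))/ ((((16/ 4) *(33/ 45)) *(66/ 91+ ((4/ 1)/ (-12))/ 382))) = -45051552/166199 = -271.07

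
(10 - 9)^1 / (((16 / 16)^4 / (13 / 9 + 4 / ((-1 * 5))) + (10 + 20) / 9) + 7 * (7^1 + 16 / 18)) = 261/15688 = 0.02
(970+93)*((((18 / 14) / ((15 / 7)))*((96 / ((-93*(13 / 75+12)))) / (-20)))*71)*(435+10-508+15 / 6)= -29887308/2573 = -11615.74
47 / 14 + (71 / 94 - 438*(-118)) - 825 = 16733964/329 = 50863.11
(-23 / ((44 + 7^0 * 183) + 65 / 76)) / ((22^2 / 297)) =-11799/190487 = -0.06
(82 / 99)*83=6806/99 = 68.75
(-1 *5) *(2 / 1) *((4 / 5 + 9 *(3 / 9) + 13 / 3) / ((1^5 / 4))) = -976/3 = -325.33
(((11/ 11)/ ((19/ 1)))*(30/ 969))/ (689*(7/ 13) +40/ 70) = 70/15962337 = 0.00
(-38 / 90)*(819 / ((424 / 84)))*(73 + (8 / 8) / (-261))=-115293178/23055 = -5000.79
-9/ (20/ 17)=-153/20 = -7.65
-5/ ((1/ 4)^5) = -5120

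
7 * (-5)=-35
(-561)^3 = -176558481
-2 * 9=-18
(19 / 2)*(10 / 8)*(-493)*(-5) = 234175/8 = 29271.88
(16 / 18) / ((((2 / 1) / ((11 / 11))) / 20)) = 80/9 = 8.89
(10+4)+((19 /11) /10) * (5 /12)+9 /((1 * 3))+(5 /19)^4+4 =725140723/34404744 = 21.08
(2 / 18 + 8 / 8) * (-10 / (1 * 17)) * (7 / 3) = -700/459 = -1.53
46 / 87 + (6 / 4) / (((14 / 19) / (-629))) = -3117923/2436 = -1279.94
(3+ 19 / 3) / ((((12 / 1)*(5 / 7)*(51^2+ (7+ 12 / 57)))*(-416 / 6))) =-931/154614720 = 0.00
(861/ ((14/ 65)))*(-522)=-2086695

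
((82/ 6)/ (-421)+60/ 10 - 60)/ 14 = -9749/2526 = -3.86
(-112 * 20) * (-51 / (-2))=-57120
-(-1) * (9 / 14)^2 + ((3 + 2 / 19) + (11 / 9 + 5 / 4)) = 100393/16758 = 5.99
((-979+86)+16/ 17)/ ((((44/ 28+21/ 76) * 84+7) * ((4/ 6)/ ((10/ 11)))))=-4322025/576334 = -7.50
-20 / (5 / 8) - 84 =-116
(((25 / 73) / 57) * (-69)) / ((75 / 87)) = -667/1387 = -0.48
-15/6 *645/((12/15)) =-16125/8 = -2015.62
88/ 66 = 4/3 = 1.33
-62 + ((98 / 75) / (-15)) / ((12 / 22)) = -209789/3375 = -62.16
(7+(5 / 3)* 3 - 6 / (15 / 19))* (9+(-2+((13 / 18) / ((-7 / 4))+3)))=13288/315 = 42.18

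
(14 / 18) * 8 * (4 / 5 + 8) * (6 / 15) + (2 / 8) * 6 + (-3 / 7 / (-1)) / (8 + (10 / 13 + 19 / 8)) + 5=103832653/3650850 = 28.44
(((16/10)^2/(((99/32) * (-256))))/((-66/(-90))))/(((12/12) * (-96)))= 1/21780 = 0.00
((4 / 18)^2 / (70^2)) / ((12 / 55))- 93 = -22147009/238140 = -93.00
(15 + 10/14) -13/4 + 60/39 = 5097/364 = 14.00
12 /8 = 3/2 = 1.50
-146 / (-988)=73/494 = 0.15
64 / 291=0.22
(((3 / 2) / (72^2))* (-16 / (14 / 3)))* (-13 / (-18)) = -13/18144 = 0.00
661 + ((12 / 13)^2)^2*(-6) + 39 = 19868284/28561 = 695.64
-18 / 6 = -3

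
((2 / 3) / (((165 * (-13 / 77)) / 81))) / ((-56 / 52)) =9/5 = 1.80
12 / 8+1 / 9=29/18 = 1.61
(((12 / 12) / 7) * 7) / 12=1/12 = 0.08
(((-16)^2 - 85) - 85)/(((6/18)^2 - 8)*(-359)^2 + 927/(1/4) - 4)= -774/9117215 = 0.00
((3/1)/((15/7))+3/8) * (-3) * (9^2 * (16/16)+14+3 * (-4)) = -17679/40 = -441.98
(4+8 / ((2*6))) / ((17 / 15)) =70/17 = 4.12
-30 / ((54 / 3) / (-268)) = 1340/3 = 446.67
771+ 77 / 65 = 50192/65 = 772.18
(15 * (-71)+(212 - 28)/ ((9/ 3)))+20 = -2951/3 = -983.67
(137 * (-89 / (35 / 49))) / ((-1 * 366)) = 85351/1830 = 46.64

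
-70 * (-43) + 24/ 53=159554/53 = 3010.45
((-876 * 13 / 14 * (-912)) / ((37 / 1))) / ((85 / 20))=20771712/4403 = 4717.63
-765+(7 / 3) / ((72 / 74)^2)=-2964737/3888 = -762.54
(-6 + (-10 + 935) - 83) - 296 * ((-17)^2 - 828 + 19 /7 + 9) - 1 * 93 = 1097737/7 = 156819.57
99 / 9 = 11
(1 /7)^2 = 0.02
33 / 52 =0.63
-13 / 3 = -4.33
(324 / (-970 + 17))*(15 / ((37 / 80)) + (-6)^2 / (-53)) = -20174832/1868833 = -10.80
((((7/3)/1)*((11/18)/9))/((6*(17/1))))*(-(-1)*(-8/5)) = -154/61965 = 0.00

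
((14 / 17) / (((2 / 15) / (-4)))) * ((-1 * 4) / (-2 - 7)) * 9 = -1680/17 = -98.82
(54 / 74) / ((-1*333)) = -3/1369 = 0.00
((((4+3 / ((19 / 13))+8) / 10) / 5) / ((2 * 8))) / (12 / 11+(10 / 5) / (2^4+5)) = 61677/4164800 = 0.01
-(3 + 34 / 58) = -104/29 = -3.59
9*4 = 36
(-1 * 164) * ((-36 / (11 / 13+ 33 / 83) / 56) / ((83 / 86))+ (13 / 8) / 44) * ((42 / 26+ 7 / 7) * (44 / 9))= 4018205/3843 = 1045.59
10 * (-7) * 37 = -2590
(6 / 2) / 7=3/7 = 0.43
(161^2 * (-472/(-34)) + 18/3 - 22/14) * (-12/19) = -513864228/2261 = -227272.99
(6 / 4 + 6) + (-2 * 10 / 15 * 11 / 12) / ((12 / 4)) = 383/54 = 7.09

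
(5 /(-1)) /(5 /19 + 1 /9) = -855/64 = -13.36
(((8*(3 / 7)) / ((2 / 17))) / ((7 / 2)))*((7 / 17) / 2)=12/7 = 1.71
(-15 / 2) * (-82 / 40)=123/8 = 15.38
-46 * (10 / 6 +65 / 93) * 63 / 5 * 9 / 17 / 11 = -34776/527 = -65.99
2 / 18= 1/9 = 0.11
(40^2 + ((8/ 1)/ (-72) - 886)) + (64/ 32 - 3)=6416/9 = 712.89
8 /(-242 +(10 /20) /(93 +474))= -9072/274427 = -0.03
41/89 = 0.46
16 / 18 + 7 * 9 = 575/9 = 63.89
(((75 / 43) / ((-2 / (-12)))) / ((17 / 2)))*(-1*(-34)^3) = 2080800/43 = 48390.70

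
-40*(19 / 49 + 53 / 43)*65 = -8876400/2107 = -4212.81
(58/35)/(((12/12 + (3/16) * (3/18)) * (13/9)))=5568/5005 = 1.11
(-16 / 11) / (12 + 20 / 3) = -6/77 = -0.08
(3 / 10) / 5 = 3/50 = 0.06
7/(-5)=-7/5 = -1.40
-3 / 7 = -0.43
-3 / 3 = -1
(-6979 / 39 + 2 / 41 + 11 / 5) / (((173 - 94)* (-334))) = 706358/105478035 = 0.01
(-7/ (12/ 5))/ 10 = -7/24 = -0.29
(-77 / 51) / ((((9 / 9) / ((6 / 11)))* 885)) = -14/15045 = 0.00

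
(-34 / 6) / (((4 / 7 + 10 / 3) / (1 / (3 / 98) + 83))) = -41293/246 = -167.86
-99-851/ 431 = -43520/431 = -100.97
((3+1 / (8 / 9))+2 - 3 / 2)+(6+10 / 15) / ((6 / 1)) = 413/72 = 5.74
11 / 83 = 0.13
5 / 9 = 0.56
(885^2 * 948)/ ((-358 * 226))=-9177.06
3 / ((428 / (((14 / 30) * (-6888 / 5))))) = -4.51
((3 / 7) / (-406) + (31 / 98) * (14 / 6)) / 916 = 1571/1952454 = 0.00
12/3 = 4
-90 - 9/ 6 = -183/2 = -91.50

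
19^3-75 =6784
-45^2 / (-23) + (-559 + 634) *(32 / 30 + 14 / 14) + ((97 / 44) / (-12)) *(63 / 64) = 62918909/259072 = 242.86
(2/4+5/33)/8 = 43/528 = 0.08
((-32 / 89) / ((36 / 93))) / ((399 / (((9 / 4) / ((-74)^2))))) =-31/32409706 = 0.00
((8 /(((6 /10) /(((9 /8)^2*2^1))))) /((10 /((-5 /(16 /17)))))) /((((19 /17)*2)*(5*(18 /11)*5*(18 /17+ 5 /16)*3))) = -0.05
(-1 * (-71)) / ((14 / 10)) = 355/7 = 50.71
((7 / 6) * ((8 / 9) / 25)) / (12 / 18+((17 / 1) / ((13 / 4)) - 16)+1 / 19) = -6916/1675575 = 0.00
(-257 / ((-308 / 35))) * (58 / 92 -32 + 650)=3324295/184 = 18066.82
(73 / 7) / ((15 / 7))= 73/15 = 4.87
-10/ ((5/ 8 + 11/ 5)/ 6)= -2400/113 = -21.24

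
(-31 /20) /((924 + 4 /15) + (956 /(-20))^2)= -465/962732 = 0.00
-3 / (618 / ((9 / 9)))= -1/206 = 0.00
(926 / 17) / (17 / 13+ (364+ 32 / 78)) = 36114/242471 = 0.15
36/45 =4/5 = 0.80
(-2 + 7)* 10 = 50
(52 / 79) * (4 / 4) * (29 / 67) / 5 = 1508/26465 = 0.06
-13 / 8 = -1.62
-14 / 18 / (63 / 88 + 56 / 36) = -0.34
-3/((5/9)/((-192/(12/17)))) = 7344/5 = 1468.80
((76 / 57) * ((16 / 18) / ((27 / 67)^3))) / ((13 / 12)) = 38497664/2302911 = 16.72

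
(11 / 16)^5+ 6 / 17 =9029323/17825792 = 0.51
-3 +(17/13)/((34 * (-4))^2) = -42431/14144 = -3.00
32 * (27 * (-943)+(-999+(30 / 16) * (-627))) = -884340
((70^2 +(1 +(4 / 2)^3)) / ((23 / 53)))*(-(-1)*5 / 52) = 1300885/1196 = 1087.70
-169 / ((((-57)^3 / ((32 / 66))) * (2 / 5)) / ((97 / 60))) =32786/18334107 = 0.00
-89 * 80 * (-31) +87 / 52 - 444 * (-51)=12655015/52 = 243365.67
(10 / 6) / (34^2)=5/3468 = 0.00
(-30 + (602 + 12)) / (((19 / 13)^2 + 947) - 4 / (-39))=37011/60158 = 0.62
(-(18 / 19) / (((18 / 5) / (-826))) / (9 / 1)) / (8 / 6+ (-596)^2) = 295/4338726 = 0.00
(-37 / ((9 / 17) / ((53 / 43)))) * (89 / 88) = -2966993/34056 = -87.12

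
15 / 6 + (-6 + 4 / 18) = -59/18 = -3.28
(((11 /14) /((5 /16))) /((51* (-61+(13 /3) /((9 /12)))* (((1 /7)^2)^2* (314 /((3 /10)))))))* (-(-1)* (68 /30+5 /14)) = -0.01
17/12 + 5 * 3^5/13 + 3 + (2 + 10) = 17141/156 = 109.88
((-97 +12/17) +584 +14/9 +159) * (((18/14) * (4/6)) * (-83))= -16464544/357 = -46119.17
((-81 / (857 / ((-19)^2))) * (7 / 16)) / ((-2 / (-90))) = -9210915/13712 = -671.74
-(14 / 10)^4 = -2401/625 = -3.84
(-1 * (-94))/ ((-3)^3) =-94/27 = -3.48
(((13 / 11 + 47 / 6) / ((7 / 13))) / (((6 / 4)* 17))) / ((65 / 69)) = 23/33 = 0.70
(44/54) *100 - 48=904/27 = 33.48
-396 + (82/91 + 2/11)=-395312/1001 = -394.92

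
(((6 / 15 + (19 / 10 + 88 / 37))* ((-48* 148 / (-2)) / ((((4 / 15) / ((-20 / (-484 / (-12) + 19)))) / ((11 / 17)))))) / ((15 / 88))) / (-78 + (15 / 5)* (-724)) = 6702432/189125 = 35.44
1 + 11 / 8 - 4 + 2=3/8 = 0.38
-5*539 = -2695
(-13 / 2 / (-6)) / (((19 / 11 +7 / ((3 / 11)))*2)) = 0.02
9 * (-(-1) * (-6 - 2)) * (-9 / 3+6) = -216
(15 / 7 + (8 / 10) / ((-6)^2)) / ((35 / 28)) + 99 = 158653/1575 = 100.73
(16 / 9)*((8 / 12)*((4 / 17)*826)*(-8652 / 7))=-43559936/153 = -284705.46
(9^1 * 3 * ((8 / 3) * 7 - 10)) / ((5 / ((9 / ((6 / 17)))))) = 5967/5 = 1193.40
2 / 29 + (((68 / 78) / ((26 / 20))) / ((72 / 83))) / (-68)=60973/1058616 = 0.06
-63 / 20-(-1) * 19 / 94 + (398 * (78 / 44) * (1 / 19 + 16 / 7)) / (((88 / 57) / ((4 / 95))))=636061519/15127420 = 42.05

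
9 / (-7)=-1.29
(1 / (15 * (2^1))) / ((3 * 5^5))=1/281250 = 0.00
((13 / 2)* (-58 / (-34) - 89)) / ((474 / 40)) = -192920/4029 = -47.88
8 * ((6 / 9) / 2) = 8/3 = 2.67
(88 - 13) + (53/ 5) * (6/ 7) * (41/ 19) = 62913/665 = 94.61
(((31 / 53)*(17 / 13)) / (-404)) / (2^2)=-527/1113424 = 0.00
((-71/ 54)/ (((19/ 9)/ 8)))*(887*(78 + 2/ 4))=-19774778/57 = -346925.93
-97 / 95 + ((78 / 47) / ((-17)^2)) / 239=-314887279/308402015 = -1.02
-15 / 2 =-7.50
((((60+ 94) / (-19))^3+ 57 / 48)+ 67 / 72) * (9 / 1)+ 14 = -522297605/109744 = -4759.24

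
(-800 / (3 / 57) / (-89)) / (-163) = -15200/14507 = -1.05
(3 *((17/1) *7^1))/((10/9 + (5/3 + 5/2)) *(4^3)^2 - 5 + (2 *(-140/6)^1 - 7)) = 3213/194032 = 0.02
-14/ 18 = -7/9 = -0.78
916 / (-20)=-229/5 = -45.80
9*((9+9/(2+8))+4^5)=93051/10 = 9305.10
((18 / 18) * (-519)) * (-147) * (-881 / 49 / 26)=-1371717/26 = -52758.35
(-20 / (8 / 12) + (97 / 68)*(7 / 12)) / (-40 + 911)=-23801/710736 = -0.03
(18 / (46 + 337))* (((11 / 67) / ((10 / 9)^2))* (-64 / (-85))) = 256608/54529625 = 0.00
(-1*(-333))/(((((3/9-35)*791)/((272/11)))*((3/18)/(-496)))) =101082816/113113 = 893.64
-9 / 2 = -4.50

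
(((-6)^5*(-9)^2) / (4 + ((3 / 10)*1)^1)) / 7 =-6298560/301 = -20925.45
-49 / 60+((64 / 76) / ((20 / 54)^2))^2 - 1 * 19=48383047/2707500 = 17.87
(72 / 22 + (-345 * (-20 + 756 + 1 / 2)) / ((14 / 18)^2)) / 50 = -452789307/53900 = -8400.54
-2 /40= -1/20 = -0.05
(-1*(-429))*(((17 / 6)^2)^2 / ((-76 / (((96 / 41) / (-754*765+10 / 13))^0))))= -11943503/32832 = -363.78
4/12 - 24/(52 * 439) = 5689/17121 = 0.33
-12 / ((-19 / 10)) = 6.32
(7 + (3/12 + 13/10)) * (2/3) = 57/10 = 5.70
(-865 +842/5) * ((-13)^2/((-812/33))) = 4784.41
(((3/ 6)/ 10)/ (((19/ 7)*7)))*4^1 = 1/95 = 0.01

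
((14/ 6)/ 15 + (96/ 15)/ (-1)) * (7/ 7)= -281/45 = -6.24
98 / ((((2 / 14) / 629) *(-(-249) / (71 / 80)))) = 15318037/9960 = 1537.96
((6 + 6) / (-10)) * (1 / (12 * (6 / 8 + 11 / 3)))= -6/265 = -0.02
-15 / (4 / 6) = -45/2 = -22.50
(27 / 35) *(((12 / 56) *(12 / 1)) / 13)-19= -60029/3185 = -18.85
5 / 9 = 0.56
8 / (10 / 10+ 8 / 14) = 56/11 = 5.09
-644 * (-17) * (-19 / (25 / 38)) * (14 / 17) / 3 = -86794.03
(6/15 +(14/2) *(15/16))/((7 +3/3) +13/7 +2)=3899/6640 = 0.59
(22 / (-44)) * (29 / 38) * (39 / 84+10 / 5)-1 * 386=-823409/2128 = -386.94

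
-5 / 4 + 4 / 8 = -3/4 = -0.75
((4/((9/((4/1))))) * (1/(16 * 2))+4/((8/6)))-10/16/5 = 211/72 = 2.93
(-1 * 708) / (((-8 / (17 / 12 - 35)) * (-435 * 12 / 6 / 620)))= 2118.07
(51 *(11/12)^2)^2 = 1836.48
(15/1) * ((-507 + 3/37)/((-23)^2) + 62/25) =2233878/97865 = 22.83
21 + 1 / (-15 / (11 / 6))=1879/90 = 20.88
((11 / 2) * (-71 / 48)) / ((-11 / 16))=71/6 = 11.83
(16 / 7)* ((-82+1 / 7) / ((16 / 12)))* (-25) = 171900/49 = 3508.16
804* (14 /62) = 181.55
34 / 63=0.54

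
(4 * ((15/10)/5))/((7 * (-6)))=-1/35 = -0.03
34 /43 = 0.79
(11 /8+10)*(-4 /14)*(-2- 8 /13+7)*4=-57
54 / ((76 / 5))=3.55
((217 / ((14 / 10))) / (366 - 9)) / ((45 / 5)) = 0.05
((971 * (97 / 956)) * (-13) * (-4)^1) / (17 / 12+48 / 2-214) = -14693172/540857 = -27.17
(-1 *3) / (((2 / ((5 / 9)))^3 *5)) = -25/1944 = -0.01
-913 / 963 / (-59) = 913/56817 = 0.02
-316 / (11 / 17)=-5372/11 = -488.36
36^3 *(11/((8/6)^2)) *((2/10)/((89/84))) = 24249456/445 = 54493.16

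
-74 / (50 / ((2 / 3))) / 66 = -37/2475 = -0.01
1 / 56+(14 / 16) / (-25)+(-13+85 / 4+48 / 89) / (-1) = -548643/62300 = -8.81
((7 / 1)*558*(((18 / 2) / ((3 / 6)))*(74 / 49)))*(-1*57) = -42365592/7 = -6052227.43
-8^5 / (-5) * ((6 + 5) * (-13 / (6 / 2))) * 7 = -32800768/15 = -2186717.87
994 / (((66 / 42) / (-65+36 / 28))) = -443324/11 = -40302.18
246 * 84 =20664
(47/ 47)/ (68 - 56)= 1/12 = 0.08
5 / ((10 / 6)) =3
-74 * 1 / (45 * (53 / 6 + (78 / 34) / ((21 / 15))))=-17612/112155 = -0.16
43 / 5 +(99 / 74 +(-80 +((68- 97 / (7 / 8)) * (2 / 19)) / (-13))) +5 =-41400217/639730 = -64.72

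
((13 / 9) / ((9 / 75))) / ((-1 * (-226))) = 0.05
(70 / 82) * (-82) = -70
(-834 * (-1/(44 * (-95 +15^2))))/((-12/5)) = -139/2288 = -0.06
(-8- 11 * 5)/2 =-63/2 = -31.50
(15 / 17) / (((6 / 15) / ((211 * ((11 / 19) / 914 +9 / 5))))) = 29108505/34732 = 838.09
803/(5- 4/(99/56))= 79497/271 = 293.35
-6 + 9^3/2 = 717/2 = 358.50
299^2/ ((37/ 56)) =5006456/37 = 135309.62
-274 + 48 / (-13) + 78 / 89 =-320276/1157 = -276.82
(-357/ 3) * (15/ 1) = -1785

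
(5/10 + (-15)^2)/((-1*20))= -451/40 = -11.28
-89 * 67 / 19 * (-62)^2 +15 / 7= -160452119/133 = -1206406.91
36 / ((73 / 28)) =1008/73 = 13.81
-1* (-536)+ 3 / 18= 3217/6 = 536.17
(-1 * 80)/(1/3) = -240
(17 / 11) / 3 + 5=182/33 = 5.52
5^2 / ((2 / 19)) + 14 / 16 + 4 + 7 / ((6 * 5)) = 29113/120 = 242.61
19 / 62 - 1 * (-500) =31019/62 = 500.31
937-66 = 871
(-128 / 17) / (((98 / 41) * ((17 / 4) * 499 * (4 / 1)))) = -2624/7066339 = 0.00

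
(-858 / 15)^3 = -23393656/125 = -187149.25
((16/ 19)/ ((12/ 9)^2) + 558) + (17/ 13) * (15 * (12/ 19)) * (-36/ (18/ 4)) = 113463/247 = 459.36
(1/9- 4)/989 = -35/8901 = 0.00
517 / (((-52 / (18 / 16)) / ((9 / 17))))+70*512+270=255328043/7072 = 36104.08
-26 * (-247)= 6422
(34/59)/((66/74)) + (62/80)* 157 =9526369/77880 = 122.32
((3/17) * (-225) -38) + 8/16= -2625/34 = -77.21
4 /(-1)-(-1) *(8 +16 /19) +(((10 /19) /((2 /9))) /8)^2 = 113897/23104 = 4.93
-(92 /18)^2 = -2116/81 = -26.12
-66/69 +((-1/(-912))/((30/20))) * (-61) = -31499/31464 = -1.00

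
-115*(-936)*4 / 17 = 430560/17 = 25327.06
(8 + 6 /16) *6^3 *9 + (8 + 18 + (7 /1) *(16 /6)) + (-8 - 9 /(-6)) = 97915/6 = 16319.17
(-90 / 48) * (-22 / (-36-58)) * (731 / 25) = -24123/1880 = -12.83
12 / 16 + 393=1575/4 = 393.75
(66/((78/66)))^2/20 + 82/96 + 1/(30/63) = 158.89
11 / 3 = 3.67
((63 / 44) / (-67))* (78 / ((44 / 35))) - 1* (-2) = 43717/64856 = 0.67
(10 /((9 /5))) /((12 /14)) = 175/27 = 6.48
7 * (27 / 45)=21/5 = 4.20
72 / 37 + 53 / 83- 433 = -1321806/3071 = -430.42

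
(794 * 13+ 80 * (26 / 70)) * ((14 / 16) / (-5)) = -36231/20 = -1811.55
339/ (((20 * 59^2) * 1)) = 339/69620 = 0.00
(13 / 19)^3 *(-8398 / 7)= -971074/2527 = -384.28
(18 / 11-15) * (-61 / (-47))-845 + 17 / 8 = -3557867/4136 = -860.22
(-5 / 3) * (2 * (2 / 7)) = -20/21 = -0.95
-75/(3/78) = -1950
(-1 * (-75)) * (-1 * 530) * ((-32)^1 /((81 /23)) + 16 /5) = 6317600/27 = 233985.19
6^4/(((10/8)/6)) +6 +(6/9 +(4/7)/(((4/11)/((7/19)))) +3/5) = 1775164/285 = 6228.65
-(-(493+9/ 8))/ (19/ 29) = 114637/152 = 754.19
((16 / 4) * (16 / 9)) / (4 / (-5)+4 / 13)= -130/9 = -14.44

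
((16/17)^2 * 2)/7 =512/2023 = 0.25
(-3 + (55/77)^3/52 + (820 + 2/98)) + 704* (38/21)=2090.93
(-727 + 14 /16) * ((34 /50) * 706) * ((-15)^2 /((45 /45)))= -313738281/4 = -78434570.25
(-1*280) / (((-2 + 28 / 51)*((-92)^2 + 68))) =595/26307 = 0.02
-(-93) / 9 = 31/3 = 10.33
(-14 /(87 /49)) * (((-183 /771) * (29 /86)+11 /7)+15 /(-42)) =-8598716/961437 = -8.94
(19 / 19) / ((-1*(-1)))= 1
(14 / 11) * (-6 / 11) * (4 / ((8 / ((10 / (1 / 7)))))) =-2940/121 = -24.30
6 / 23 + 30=696/23 = 30.26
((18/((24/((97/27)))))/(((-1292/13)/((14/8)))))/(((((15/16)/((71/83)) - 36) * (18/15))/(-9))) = -3133585/307374552 = -0.01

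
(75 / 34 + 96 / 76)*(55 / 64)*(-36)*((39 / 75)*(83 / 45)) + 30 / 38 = -26394429/258400 = -102.15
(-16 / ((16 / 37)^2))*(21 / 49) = -4107/112 = -36.67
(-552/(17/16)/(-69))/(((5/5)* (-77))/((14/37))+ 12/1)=-256/6511 = -0.04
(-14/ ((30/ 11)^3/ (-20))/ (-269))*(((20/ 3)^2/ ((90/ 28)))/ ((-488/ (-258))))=-22435336/59810805 = -0.38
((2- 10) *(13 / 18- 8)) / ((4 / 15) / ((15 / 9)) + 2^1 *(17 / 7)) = 45850/3951 = 11.60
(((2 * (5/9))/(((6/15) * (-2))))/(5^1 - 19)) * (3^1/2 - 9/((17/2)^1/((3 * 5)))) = -4075/2856 = -1.43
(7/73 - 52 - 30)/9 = -1993/219 = -9.10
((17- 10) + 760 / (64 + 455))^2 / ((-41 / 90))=-192984490/1227089 = -157.27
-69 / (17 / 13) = -897/17 = -52.76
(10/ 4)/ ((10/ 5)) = 5/4 = 1.25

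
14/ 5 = 2.80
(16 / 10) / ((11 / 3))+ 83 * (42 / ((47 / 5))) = 959778/2585 = 371.29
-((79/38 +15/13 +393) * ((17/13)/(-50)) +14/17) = 52073171/5458700 = 9.54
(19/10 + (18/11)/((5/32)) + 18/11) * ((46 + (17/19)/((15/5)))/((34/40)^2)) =162667960/181203 = 897.71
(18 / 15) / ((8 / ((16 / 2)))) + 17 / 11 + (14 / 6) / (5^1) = 106/33 = 3.21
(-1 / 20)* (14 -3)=-11/20 = -0.55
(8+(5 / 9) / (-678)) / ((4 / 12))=48811/2034 = 24.00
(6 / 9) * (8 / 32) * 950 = 475/3 = 158.33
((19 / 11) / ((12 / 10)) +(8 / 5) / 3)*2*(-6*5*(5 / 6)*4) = -4340/11 = -394.55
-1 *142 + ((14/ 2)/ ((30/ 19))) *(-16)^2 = 14894/15 = 992.93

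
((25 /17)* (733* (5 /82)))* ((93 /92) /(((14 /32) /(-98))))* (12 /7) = -409014000/16031 = -25513.94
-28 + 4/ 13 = -360/13 = -27.69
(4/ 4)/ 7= 1/7 = 0.14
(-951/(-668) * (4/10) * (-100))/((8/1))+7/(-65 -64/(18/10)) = -4345359/604540 = -7.19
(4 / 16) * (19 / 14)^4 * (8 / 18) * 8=130321/43218 = 3.02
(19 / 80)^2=361/6400 = 0.06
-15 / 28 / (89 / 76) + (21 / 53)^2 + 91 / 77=16966049/19250077 = 0.88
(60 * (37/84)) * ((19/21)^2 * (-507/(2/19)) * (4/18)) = -214446635/9261 = -23155.88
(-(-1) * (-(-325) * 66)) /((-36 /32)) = -57200/3 = -19066.67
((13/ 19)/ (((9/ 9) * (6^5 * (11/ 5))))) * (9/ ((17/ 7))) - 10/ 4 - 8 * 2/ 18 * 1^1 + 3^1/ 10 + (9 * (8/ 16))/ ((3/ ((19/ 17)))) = -21676877/15348960 = -1.41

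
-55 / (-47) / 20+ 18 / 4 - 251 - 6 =-47459/188 = -252.44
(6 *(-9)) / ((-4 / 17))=459/2 = 229.50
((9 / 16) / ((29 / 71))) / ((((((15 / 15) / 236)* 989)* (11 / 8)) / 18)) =1357236/315491 = 4.30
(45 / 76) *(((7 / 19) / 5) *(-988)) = -819/19 = -43.11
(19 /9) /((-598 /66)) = -209/897 = -0.23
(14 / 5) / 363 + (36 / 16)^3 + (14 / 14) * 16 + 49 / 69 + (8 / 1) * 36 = 281513571/890560 = 316.11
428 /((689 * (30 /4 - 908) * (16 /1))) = -107/2481778 = 0.00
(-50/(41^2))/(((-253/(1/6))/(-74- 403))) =-3975/425293 = -0.01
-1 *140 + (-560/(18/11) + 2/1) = -4322/9 = -480.22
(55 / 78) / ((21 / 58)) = 1595/819 = 1.95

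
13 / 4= 3.25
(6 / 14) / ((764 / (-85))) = -255/5348 = -0.05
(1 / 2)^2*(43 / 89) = 43/356 = 0.12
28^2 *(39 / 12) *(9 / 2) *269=3084354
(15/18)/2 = 5/12 = 0.42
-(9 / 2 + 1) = -11/2 = -5.50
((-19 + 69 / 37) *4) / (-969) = 2536/35853 = 0.07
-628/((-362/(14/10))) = 2198/905 = 2.43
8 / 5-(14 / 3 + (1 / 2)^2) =-199/60 = -3.32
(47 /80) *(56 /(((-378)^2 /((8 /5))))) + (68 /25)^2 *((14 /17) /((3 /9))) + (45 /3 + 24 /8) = 115706597/3189375 = 36.28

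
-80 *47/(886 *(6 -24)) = 940/3987 = 0.24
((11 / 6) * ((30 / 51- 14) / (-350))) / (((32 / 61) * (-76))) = -671/380800 = 0.00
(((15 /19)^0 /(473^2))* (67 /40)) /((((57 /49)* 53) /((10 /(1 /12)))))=3283/225295103 = 0.00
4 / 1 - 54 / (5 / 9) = -93.20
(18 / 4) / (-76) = -9/152 = -0.06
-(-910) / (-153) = -910/153 = -5.95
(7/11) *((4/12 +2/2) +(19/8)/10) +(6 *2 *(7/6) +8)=60719/2640 = 23.00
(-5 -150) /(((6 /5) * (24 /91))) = -489.76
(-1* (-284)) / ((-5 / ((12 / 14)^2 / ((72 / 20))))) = -568/49 = -11.59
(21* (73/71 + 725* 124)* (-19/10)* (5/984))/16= -848935409/745216 = -1139.18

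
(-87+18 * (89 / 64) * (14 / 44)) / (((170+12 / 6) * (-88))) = 55641/10655744 = 0.01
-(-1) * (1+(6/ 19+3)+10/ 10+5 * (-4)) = -279/19 = -14.68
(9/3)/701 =3/701 = 0.00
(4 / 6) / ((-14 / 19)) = -19/21 = -0.90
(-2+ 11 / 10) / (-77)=9/770 = 0.01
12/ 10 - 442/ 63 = -1832/315 = -5.82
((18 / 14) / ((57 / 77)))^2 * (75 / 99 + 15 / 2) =17985/722 = 24.91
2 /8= 0.25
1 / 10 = 0.10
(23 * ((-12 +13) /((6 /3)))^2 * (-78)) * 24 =-10764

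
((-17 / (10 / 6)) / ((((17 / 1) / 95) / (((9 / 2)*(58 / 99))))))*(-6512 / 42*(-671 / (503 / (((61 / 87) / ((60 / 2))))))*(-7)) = 5084.96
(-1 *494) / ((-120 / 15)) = 247/4 = 61.75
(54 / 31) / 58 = 27/899 = 0.03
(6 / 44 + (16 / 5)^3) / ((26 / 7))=633409/71500 = 8.86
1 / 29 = 0.03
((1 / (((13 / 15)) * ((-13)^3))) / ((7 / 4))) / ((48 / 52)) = -5/15379 = 0.00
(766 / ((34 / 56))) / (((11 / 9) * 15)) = 64344/935 = 68.82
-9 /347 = -0.03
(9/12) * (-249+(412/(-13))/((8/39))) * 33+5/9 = -718997/72 = -9986.07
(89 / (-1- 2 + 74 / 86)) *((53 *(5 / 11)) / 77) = -13.01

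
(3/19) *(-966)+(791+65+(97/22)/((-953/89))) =280067529/398354 = 703.06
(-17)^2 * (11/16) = 3179/16 = 198.69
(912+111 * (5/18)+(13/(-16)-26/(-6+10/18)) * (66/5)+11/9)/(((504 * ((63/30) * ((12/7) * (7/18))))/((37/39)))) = 650309003/485424576 = 1.34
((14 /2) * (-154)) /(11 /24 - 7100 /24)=8624/2363 = 3.65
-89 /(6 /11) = -979/6 = -163.17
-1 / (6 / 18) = -3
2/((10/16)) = 16/5 = 3.20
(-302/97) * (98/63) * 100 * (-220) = 93016000/873 = 106547.54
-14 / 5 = -2.80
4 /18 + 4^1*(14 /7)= 8.22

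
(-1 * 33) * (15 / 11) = -45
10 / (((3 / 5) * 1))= 50/3 = 16.67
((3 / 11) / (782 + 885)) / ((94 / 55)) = 15/156698 = 0.00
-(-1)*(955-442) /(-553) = -513/553 = -0.93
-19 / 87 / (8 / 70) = -665/348 = -1.91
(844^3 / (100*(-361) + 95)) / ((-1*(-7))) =-601211584/252035 = -2385.43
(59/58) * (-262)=-7729/29 = -266.52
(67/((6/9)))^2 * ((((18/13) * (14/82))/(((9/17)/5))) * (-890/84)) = -509389275/2132 = -238925.55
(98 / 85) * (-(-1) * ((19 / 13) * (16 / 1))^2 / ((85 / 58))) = 525292544/1221025 = 430.21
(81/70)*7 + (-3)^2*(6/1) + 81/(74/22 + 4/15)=505629/5990 = 84.41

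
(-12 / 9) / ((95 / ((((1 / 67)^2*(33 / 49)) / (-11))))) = 4/20896295 = 0.00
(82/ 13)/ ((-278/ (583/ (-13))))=1.02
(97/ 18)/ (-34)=-0.16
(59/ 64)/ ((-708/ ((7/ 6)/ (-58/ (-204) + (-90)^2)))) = -119/634543872 = 0.00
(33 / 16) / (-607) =-33/9712 = 0.00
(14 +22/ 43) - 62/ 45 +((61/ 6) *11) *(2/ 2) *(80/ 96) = 274327/2580 = 106.33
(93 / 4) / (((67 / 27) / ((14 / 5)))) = 17577/670 = 26.23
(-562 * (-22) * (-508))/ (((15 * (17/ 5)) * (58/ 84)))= -87932768/493 = -178362.61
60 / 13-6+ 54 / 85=-828/1105 = -0.75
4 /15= 0.27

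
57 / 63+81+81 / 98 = 24323/294 = 82.73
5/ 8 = 0.62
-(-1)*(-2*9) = -18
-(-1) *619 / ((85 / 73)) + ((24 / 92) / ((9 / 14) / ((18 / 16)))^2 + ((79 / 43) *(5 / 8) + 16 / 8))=535.56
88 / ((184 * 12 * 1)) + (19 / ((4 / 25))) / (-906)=-7603/83352 = -0.09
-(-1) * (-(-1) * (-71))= -71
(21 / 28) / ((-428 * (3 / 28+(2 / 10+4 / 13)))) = -455/159644 = 0.00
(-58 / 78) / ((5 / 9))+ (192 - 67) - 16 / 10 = 7934/65 = 122.06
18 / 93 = 0.19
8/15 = 0.53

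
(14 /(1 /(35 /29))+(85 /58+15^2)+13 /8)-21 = 51965/232 = 223.99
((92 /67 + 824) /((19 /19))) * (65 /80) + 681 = 362233/268 = 1351.62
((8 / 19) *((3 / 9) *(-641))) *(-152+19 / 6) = 120508/9 = 13389.78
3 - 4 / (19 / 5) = 37/19 = 1.95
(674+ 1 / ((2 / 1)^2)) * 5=13485/4 = 3371.25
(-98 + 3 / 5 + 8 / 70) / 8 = -681/56 = -12.16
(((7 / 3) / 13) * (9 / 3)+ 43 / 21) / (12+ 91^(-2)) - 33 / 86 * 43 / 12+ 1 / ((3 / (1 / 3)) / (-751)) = -605329007/7154856 = -84.60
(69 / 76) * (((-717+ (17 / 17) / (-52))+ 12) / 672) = -0.95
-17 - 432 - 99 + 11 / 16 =-8757/16 = -547.31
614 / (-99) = -6.20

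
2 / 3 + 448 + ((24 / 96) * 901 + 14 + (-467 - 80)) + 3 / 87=49051/348 = 140.95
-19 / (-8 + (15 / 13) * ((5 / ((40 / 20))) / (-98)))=48412/20459 = 2.37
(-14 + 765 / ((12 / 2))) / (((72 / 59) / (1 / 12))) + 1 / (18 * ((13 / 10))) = 7.79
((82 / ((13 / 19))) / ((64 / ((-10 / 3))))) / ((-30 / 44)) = 8569/936 = 9.15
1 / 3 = 0.33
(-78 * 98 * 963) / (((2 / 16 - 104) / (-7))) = -496059.73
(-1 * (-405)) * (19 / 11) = 7695/11 = 699.55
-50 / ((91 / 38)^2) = -72200/8281 = -8.72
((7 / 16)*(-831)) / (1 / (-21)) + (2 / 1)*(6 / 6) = 122189/16 = 7636.81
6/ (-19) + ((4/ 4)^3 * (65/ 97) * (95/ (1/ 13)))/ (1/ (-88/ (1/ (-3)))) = 402658818/1843 = 218480.10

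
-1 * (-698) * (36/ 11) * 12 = 27412.36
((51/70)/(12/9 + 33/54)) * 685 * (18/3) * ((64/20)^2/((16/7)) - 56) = -69422832/875 = -79340.38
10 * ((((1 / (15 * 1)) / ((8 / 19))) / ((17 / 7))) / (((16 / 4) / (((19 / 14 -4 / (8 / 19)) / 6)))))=-361/1632 = -0.22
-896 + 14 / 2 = -889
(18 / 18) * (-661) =-661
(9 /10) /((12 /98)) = 147/20 = 7.35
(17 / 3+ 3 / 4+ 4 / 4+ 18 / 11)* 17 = 20315/132 = 153.90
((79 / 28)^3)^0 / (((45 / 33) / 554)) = 6094/15 = 406.27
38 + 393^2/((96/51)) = 2626849/32 = 82089.03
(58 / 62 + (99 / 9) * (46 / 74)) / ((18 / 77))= 114422/3441 = 33.25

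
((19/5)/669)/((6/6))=19/3345 = 0.01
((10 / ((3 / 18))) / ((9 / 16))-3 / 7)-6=100.24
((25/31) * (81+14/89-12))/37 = 153875/102083 = 1.51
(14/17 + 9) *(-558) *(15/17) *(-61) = 85265190/289 = 295035.26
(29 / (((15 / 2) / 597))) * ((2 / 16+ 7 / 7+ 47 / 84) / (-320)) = -1633193/134400 = -12.15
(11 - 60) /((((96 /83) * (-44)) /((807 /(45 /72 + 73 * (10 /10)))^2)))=882876561/7632262 = 115.68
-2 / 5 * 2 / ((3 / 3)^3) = -4/5 = -0.80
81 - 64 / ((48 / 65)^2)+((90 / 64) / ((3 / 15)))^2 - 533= -4791607/9216 = -519.92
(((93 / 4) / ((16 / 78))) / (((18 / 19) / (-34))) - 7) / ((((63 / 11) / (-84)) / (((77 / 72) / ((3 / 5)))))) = 552214355/5184 = 106522.83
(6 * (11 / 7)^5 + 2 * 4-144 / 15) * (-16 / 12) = -18788296/252105 = -74.53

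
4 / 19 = 0.21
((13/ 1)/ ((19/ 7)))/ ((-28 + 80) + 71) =91/2337 = 0.04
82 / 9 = 9.11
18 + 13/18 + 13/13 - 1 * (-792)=14611/18 = 811.72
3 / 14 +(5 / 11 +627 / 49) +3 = 17749/1078 = 16.46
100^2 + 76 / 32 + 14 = 80131/8 = 10016.38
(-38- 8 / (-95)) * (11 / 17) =-39622/1615 = -24.53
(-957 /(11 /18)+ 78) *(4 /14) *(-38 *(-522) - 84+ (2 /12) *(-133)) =-58715984/7 = -8387997.71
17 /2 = 8.50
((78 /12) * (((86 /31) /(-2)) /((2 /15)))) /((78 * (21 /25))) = -5375/5208 = -1.03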